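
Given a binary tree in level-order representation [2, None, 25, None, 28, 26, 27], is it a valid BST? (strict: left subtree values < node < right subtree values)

Level-order array: [2, None, 25, None, 28, 26, 27]
Validate using subtree bounds (lo, hi): at each node, require lo < value < hi,
then recurse left with hi=value and right with lo=value.
Preorder trace (stopping at first violation):
  at node 2 with bounds (-inf, +inf): OK
  at node 25 with bounds (2, +inf): OK
  at node 28 with bounds (25, +inf): OK
  at node 26 with bounds (25, 28): OK
  at node 27 with bounds (28, +inf): VIOLATION
Node 27 violates its bound: not (28 < 27 < +inf).
Result: Not a valid BST


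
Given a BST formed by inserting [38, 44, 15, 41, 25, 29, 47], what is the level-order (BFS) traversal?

Tree insertion order: [38, 44, 15, 41, 25, 29, 47]
Tree (level-order array): [38, 15, 44, None, 25, 41, 47, None, 29]
BFS from the root, enqueuing left then right child of each popped node:
  queue [38] -> pop 38, enqueue [15, 44], visited so far: [38]
  queue [15, 44] -> pop 15, enqueue [25], visited so far: [38, 15]
  queue [44, 25] -> pop 44, enqueue [41, 47], visited so far: [38, 15, 44]
  queue [25, 41, 47] -> pop 25, enqueue [29], visited so far: [38, 15, 44, 25]
  queue [41, 47, 29] -> pop 41, enqueue [none], visited so far: [38, 15, 44, 25, 41]
  queue [47, 29] -> pop 47, enqueue [none], visited so far: [38, 15, 44, 25, 41, 47]
  queue [29] -> pop 29, enqueue [none], visited so far: [38, 15, 44, 25, 41, 47, 29]
Result: [38, 15, 44, 25, 41, 47, 29]


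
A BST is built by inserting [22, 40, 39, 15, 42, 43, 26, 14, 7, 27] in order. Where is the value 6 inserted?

Starting tree (level order): [22, 15, 40, 14, None, 39, 42, 7, None, 26, None, None, 43, None, None, None, 27]
Insertion path: 22 -> 15 -> 14 -> 7
Result: insert 6 as left child of 7
Final tree (level order): [22, 15, 40, 14, None, 39, 42, 7, None, 26, None, None, 43, 6, None, None, 27]


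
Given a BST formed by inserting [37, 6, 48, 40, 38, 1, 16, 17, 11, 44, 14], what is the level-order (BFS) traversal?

Tree insertion order: [37, 6, 48, 40, 38, 1, 16, 17, 11, 44, 14]
Tree (level-order array): [37, 6, 48, 1, 16, 40, None, None, None, 11, 17, 38, 44, None, 14]
BFS from the root, enqueuing left then right child of each popped node:
  queue [37] -> pop 37, enqueue [6, 48], visited so far: [37]
  queue [6, 48] -> pop 6, enqueue [1, 16], visited so far: [37, 6]
  queue [48, 1, 16] -> pop 48, enqueue [40], visited so far: [37, 6, 48]
  queue [1, 16, 40] -> pop 1, enqueue [none], visited so far: [37, 6, 48, 1]
  queue [16, 40] -> pop 16, enqueue [11, 17], visited so far: [37, 6, 48, 1, 16]
  queue [40, 11, 17] -> pop 40, enqueue [38, 44], visited so far: [37, 6, 48, 1, 16, 40]
  queue [11, 17, 38, 44] -> pop 11, enqueue [14], visited so far: [37, 6, 48, 1, 16, 40, 11]
  queue [17, 38, 44, 14] -> pop 17, enqueue [none], visited so far: [37, 6, 48, 1, 16, 40, 11, 17]
  queue [38, 44, 14] -> pop 38, enqueue [none], visited so far: [37, 6, 48, 1, 16, 40, 11, 17, 38]
  queue [44, 14] -> pop 44, enqueue [none], visited so far: [37, 6, 48, 1, 16, 40, 11, 17, 38, 44]
  queue [14] -> pop 14, enqueue [none], visited so far: [37, 6, 48, 1, 16, 40, 11, 17, 38, 44, 14]
Result: [37, 6, 48, 1, 16, 40, 11, 17, 38, 44, 14]


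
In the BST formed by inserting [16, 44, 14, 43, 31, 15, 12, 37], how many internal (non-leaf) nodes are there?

Tree built from: [16, 44, 14, 43, 31, 15, 12, 37]
Tree (level-order array): [16, 14, 44, 12, 15, 43, None, None, None, None, None, 31, None, None, 37]
Rule: An internal node has at least one child.
Per-node child counts:
  node 16: 2 child(ren)
  node 14: 2 child(ren)
  node 12: 0 child(ren)
  node 15: 0 child(ren)
  node 44: 1 child(ren)
  node 43: 1 child(ren)
  node 31: 1 child(ren)
  node 37: 0 child(ren)
Matching nodes: [16, 14, 44, 43, 31]
Count of internal (non-leaf) nodes: 5


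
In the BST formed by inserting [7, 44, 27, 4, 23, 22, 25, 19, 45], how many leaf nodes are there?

Tree built from: [7, 44, 27, 4, 23, 22, 25, 19, 45]
Tree (level-order array): [7, 4, 44, None, None, 27, 45, 23, None, None, None, 22, 25, 19]
Rule: A leaf has 0 children.
Per-node child counts:
  node 7: 2 child(ren)
  node 4: 0 child(ren)
  node 44: 2 child(ren)
  node 27: 1 child(ren)
  node 23: 2 child(ren)
  node 22: 1 child(ren)
  node 19: 0 child(ren)
  node 25: 0 child(ren)
  node 45: 0 child(ren)
Matching nodes: [4, 19, 25, 45]
Count of leaf nodes: 4


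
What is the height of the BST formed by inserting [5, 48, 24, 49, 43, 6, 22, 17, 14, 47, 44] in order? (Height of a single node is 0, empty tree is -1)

Insertion order: [5, 48, 24, 49, 43, 6, 22, 17, 14, 47, 44]
Tree (level-order array): [5, None, 48, 24, 49, 6, 43, None, None, None, 22, None, 47, 17, None, 44, None, 14]
Compute height bottom-up (empty subtree = -1):
  height(14) = 1 + max(-1, -1) = 0
  height(17) = 1 + max(0, -1) = 1
  height(22) = 1 + max(1, -1) = 2
  height(6) = 1 + max(-1, 2) = 3
  height(44) = 1 + max(-1, -1) = 0
  height(47) = 1 + max(0, -1) = 1
  height(43) = 1 + max(-1, 1) = 2
  height(24) = 1 + max(3, 2) = 4
  height(49) = 1 + max(-1, -1) = 0
  height(48) = 1 + max(4, 0) = 5
  height(5) = 1 + max(-1, 5) = 6
Height = 6


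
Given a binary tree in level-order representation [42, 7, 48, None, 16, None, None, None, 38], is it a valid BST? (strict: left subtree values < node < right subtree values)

Level-order array: [42, 7, 48, None, 16, None, None, None, 38]
Validate using subtree bounds (lo, hi): at each node, require lo < value < hi,
then recurse left with hi=value and right with lo=value.
Preorder trace (stopping at first violation):
  at node 42 with bounds (-inf, +inf): OK
  at node 7 with bounds (-inf, 42): OK
  at node 16 with bounds (7, 42): OK
  at node 38 with bounds (16, 42): OK
  at node 48 with bounds (42, +inf): OK
No violation found at any node.
Result: Valid BST


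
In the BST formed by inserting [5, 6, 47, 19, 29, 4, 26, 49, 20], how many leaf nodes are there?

Tree built from: [5, 6, 47, 19, 29, 4, 26, 49, 20]
Tree (level-order array): [5, 4, 6, None, None, None, 47, 19, 49, None, 29, None, None, 26, None, 20]
Rule: A leaf has 0 children.
Per-node child counts:
  node 5: 2 child(ren)
  node 4: 0 child(ren)
  node 6: 1 child(ren)
  node 47: 2 child(ren)
  node 19: 1 child(ren)
  node 29: 1 child(ren)
  node 26: 1 child(ren)
  node 20: 0 child(ren)
  node 49: 0 child(ren)
Matching nodes: [4, 20, 49]
Count of leaf nodes: 3


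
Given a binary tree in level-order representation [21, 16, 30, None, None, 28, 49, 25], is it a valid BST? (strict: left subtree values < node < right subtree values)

Level-order array: [21, 16, 30, None, None, 28, 49, 25]
Validate using subtree bounds (lo, hi): at each node, require lo < value < hi,
then recurse left with hi=value and right with lo=value.
Preorder trace (stopping at first violation):
  at node 21 with bounds (-inf, +inf): OK
  at node 16 with bounds (-inf, 21): OK
  at node 30 with bounds (21, +inf): OK
  at node 28 with bounds (21, 30): OK
  at node 25 with bounds (21, 28): OK
  at node 49 with bounds (30, +inf): OK
No violation found at any node.
Result: Valid BST


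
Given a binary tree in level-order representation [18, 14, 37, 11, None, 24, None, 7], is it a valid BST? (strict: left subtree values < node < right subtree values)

Level-order array: [18, 14, 37, 11, None, 24, None, 7]
Validate using subtree bounds (lo, hi): at each node, require lo < value < hi,
then recurse left with hi=value and right with lo=value.
Preorder trace (stopping at first violation):
  at node 18 with bounds (-inf, +inf): OK
  at node 14 with bounds (-inf, 18): OK
  at node 11 with bounds (-inf, 14): OK
  at node 7 with bounds (-inf, 11): OK
  at node 37 with bounds (18, +inf): OK
  at node 24 with bounds (18, 37): OK
No violation found at any node.
Result: Valid BST


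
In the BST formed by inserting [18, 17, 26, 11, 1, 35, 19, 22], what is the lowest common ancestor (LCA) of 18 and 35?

Tree insertion order: [18, 17, 26, 11, 1, 35, 19, 22]
Tree (level-order array): [18, 17, 26, 11, None, 19, 35, 1, None, None, 22]
In a BST, the LCA of p=18, q=35 is the first node v on the
root-to-leaf path with p <= v <= q (go left if both < v, right if both > v).
Walk from root:
  at 18: 18 <= 18 <= 35, this is the LCA
LCA = 18


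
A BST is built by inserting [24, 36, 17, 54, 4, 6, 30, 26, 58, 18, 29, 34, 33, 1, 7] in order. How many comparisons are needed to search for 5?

Search path for 5: 24 -> 17 -> 4 -> 6
Found: False
Comparisons: 4


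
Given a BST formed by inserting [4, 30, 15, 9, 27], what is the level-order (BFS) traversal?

Tree insertion order: [4, 30, 15, 9, 27]
Tree (level-order array): [4, None, 30, 15, None, 9, 27]
BFS from the root, enqueuing left then right child of each popped node:
  queue [4] -> pop 4, enqueue [30], visited so far: [4]
  queue [30] -> pop 30, enqueue [15], visited so far: [4, 30]
  queue [15] -> pop 15, enqueue [9, 27], visited so far: [4, 30, 15]
  queue [9, 27] -> pop 9, enqueue [none], visited so far: [4, 30, 15, 9]
  queue [27] -> pop 27, enqueue [none], visited so far: [4, 30, 15, 9, 27]
Result: [4, 30, 15, 9, 27]


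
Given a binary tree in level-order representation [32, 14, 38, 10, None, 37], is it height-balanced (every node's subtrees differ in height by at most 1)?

Tree (level-order array): [32, 14, 38, 10, None, 37]
Definition: a tree is height-balanced if, at every node, |h(left) - h(right)| <= 1 (empty subtree has height -1).
Bottom-up per-node check:
  node 10: h_left=-1, h_right=-1, diff=0 [OK], height=0
  node 14: h_left=0, h_right=-1, diff=1 [OK], height=1
  node 37: h_left=-1, h_right=-1, diff=0 [OK], height=0
  node 38: h_left=0, h_right=-1, diff=1 [OK], height=1
  node 32: h_left=1, h_right=1, diff=0 [OK], height=2
All nodes satisfy the balance condition.
Result: Balanced


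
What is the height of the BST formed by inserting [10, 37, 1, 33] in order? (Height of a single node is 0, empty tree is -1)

Insertion order: [10, 37, 1, 33]
Tree (level-order array): [10, 1, 37, None, None, 33]
Compute height bottom-up (empty subtree = -1):
  height(1) = 1 + max(-1, -1) = 0
  height(33) = 1 + max(-1, -1) = 0
  height(37) = 1 + max(0, -1) = 1
  height(10) = 1 + max(0, 1) = 2
Height = 2


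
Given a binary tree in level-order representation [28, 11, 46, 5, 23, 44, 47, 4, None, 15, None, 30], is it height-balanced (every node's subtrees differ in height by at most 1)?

Tree (level-order array): [28, 11, 46, 5, 23, 44, 47, 4, None, 15, None, 30]
Definition: a tree is height-balanced if, at every node, |h(left) - h(right)| <= 1 (empty subtree has height -1).
Bottom-up per-node check:
  node 4: h_left=-1, h_right=-1, diff=0 [OK], height=0
  node 5: h_left=0, h_right=-1, diff=1 [OK], height=1
  node 15: h_left=-1, h_right=-1, diff=0 [OK], height=0
  node 23: h_left=0, h_right=-1, diff=1 [OK], height=1
  node 11: h_left=1, h_right=1, diff=0 [OK], height=2
  node 30: h_left=-1, h_right=-1, diff=0 [OK], height=0
  node 44: h_left=0, h_right=-1, diff=1 [OK], height=1
  node 47: h_left=-1, h_right=-1, diff=0 [OK], height=0
  node 46: h_left=1, h_right=0, diff=1 [OK], height=2
  node 28: h_left=2, h_right=2, diff=0 [OK], height=3
All nodes satisfy the balance condition.
Result: Balanced


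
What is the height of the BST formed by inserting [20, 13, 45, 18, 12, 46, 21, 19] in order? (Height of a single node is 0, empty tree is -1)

Insertion order: [20, 13, 45, 18, 12, 46, 21, 19]
Tree (level-order array): [20, 13, 45, 12, 18, 21, 46, None, None, None, 19]
Compute height bottom-up (empty subtree = -1):
  height(12) = 1 + max(-1, -1) = 0
  height(19) = 1 + max(-1, -1) = 0
  height(18) = 1 + max(-1, 0) = 1
  height(13) = 1 + max(0, 1) = 2
  height(21) = 1 + max(-1, -1) = 0
  height(46) = 1 + max(-1, -1) = 0
  height(45) = 1 + max(0, 0) = 1
  height(20) = 1 + max(2, 1) = 3
Height = 3


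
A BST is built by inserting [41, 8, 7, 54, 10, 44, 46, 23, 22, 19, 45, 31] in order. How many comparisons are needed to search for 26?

Search path for 26: 41 -> 8 -> 10 -> 23 -> 31
Found: False
Comparisons: 5


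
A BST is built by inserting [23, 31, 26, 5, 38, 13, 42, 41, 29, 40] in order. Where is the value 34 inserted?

Starting tree (level order): [23, 5, 31, None, 13, 26, 38, None, None, None, 29, None, 42, None, None, 41, None, 40]
Insertion path: 23 -> 31 -> 38
Result: insert 34 as left child of 38
Final tree (level order): [23, 5, 31, None, 13, 26, 38, None, None, None, 29, 34, 42, None, None, None, None, 41, None, 40]


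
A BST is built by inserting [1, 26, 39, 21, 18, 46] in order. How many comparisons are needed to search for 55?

Search path for 55: 1 -> 26 -> 39 -> 46
Found: False
Comparisons: 4


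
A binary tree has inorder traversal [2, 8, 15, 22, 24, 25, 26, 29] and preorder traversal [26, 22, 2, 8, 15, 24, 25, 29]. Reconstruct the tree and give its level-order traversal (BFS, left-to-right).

Inorder:  [2, 8, 15, 22, 24, 25, 26, 29]
Preorder: [26, 22, 2, 8, 15, 24, 25, 29]
Algorithm: preorder visits root first, so consume preorder in order;
for each root, split the current inorder slice at that value into
left-subtree inorder and right-subtree inorder, then recurse.
Recursive splits:
  root=26; inorder splits into left=[2, 8, 15, 22, 24, 25], right=[29]
  root=22; inorder splits into left=[2, 8, 15], right=[24, 25]
  root=2; inorder splits into left=[], right=[8, 15]
  root=8; inorder splits into left=[], right=[15]
  root=15; inorder splits into left=[], right=[]
  root=24; inorder splits into left=[], right=[25]
  root=25; inorder splits into left=[], right=[]
  root=29; inorder splits into left=[], right=[]
Reconstructed level-order: [26, 22, 29, 2, 24, 8, 25, 15]


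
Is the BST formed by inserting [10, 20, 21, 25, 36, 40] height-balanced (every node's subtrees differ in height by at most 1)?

Tree (level-order array): [10, None, 20, None, 21, None, 25, None, 36, None, 40]
Definition: a tree is height-balanced if, at every node, |h(left) - h(right)| <= 1 (empty subtree has height -1).
Bottom-up per-node check:
  node 40: h_left=-1, h_right=-1, diff=0 [OK], height=0
  node 36: h_left=-1, h_right=0, diff=1 [OK], height=1
  node 25: h_left=-1, h_right=1, diff=2 [FAIL (|-1-1|=2 > 1)], height=2
  node 21: h_left=-1, h_right=2, diff=3 [FAIL (|-1-2|=3 > 1)], height=3
  node 20: h_left=-1, h_right=3, diff=4 [FAIL (|-1-3|=4 > 1)], height=4
  node 10: h_left=-1, h_right=4, diff=5 [FAIL (|-1-4|=5 > 1)], height=5
Node 25 violates the condition: |-1 - 1| = 2 > 1.
Result: Not balanced


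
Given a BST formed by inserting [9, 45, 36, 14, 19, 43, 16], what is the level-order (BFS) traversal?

Tree insertion order: [9, 45, 36, 14, 19, 43, 16]
Tree (level-order array): [9, None, 45, 36, None, 14, 43, None, 19, None, None, 16]
BFS from the root, enqueuing left then right child of each popped node:
  queue [9] -> pop 9, enqueue [45], visited so far: [9]
  queue [45] -> pop 45, enqueue [36], visited so far: [9, 45]
  queue [36] -> pop 36, enqueue [14, 43], visited so far: [9, 45, 36]
  queue [14, 43] -> pop 14, enqueue [19], visited so far: [9, 45, 36, 14]
  queue [43, 19] -> pop 43, enqueue [none], visited so far: [9, 45, 36, 14, 43]
  queue [19] -> pop 19, enqueue [16], visited so far: [9, 45, 36, 14, 43, 19]
  queue [16] -> pop 16, enqueue [none], visited so far: [9, 45, 36, 14, 43, 19, 16]
Result: [9, 45, 36, 14, 43, 19, 16]


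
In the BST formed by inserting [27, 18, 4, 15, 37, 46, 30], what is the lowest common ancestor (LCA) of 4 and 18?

Tree insertion order: [27, 18, 4, 15, 37, 46, 30]
Tree (level-order array): [27, 18, 37, 4, None, 30, 46, None, 15]
In a BST, the LCA of p=4, q=18 is the first node v on the
root-to-leaf path with p <= v <= q (go left if both < v, right if both > v).
Walk from root:
  at 27: both 4 and 18 < 27, go left
  at 18: 4 <= 18 <= 18, this is the LCA
LCA = 18


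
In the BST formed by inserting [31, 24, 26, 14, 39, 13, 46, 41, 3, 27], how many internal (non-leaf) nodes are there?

Tree built from: [31, 24, 26, 14, 39, 13, 46, 41, 3, 27]
Tree (level-order array): [31, 24, 39, 14, 26, None, 46, 13, None, None, 27, 41, None, 3]
Rule: An internal node has at least one child.
Per-node child counts:
  node 31: 2 child(ren)
  node 24: 2 child(ren)
  node 14: 1 child(ren)
  node 13: 1 child(ren)
  node 3: 0 child(ren)
  node 26: 1 child(ren)
  node 27: 0 child(ren)
  node 39: 1 child(ren)
  node 46: 1 child(ren)
  node 41: 0 child(ren)
Matching nodes: [31, 24, 14, 13, 26, 39, 46]
Count of internal (non-leaf) nodes: 7


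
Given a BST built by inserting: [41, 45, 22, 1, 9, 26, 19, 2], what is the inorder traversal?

Tree insertion order: [41, 45, 22, 1, 9, 26, 19, 2]
Tree (level-order array): [41, 22, 45, 1, 26, None, None, None, 9, None, None, 2, 19]
Inorder traversal: [1, 2, 9, 19, 22, 26, 41, 45]


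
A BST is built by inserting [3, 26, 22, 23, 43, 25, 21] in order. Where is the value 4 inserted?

Starting tree (level order): [3, None, 26, 22, 43, 21, 23, None, None, None, None, None, 25]
Insertion path: 3 -> 26 -> 22 -> 21
Result: insert 4 as left child of 21
Final tree (level order): [3, None, 26, 22, 43, 21, 23, None, None, 4, None, None, 25]


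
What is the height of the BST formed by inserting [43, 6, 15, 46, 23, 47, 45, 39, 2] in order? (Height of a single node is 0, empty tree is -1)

Insertion order: [43, 6, 15, 46, 23, 47, 45, 39, 2]
Tree (level-order array): [43, 6, 46, 2, 15, 45, 47, None, None, None, 23, None, None, None, None, None, 39]
Compute height bottom-up (empty subtree = -1):
  height(2) = 1 + max(-1, -1) = 0
  height(39) = 1 + max(-1, -1) = 0
  height(23) = 1 + max(-1, 0) = 1
  height(15) = 1 + max(-1, 1) = 2
  height(6) = 1 + max(0, 2) = 3
  height(45) = 1 + max(-1, -1) = 0
  height(47) = 1 + max(-1, -1) = 0
  height(46) = 1 + max(0, 0) = 1
  height(43) = 1 + max(3, 1) = 4
Height = 4


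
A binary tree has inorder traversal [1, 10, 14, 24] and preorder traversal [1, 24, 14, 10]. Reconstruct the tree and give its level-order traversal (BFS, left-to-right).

Inorder:  [1, 10, 14, 24]
Preorder: [1, 24, 14, 10]
Algorithm: preorder visits root first, so consume preorder in order;
for each root, split the current inorder slice at that value into
left-subtree inorder and right-subtree inorder, then recurse.
Recursive splits:
  root=1; inorder splits into left=[], right=[10, 14, 24]
  root=24; inorder splits into left=[10, 14], right=[]
  root=14; inorder splits into left=[10], right=[]
  root=10; inorder splits into left=[], right=[]
Reconstructed level-order: [1, 24, 14, 10]


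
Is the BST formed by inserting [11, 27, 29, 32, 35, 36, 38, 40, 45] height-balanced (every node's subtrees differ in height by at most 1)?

Tree (level-order array): [11, None, 27, None, 29, None, 32, None, 35, None, 36, None, 38, None, 40, None, 45]
Definition: a tree is height-balanced if, at every node, |h(left) - h(right)| <= 1 (empty subtree has height -1).
Bottom-up per-node check:
  node 45: h_left=-1, h_right=-1, diff=0 [OK], height=0
  node 40: h_left=-1, h_right=0, diff=1 [OK], height=1
  node 38: h_left=-1, h_right=1, diff=2 [FAIL (|-1-1|=2 > 1)], height=2
  node 36: h_left=-1, h_right=2, diff=3 [FAIL (|-1-2|=3 > 1)], height=3
  node 35: h_left=-1, h_right=3, diff=4 [FAIL (|-1-3|=4 > 1)], height=4
  node 32: h_left=-1, h_right=4, diff=5 [FAIL (|-1-4|=5 > 1)], height=5
  node 29: h_left=-1, h_right=5, diff=6 [FAIL (|-1-5|=6 > 1)], height=6
  node 27: h_left=-1, h_right=6, diff=7 [FAIL (|-1-6|=7 > 1)], height=7
  node 11: h_left=-1, h_right=7, diff=8 [FAIL (|-1-7|=8 > 1)], height=8
Node 38 violates the condition: |-1 - 1| = 2 > 1.
Result: Not balanced


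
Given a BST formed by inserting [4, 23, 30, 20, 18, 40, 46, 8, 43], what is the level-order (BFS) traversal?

Tree insertion order: [4, 23, 30, 20, 18, 40, 46, 8, 43]
Tree (level-order array): [4, None, 23, 20, 30, 18, None, None, 40, 8, None, None, 46, None, None, 43]
BFS from the root, enqueuing left then right child of each popped node:
  queue [4] -> pop 4, enqueue [23], visited so far: [4]
  queue [23] -> pop 23, enqueue [20, 30], visited so far: [4, 23]
  queue [20, 30] -> pop 20, enqueue [18], visited so far: [4, 23, 20]
  queue [30, 18] -> pop 30, enqueue [40], visited so far: [4, 23, 20, 30]
  queue [18, 40] -> pop 18, enqueue [8], visited so far: [4, 23, 20, 30, 18]
  queue [40, 8] -> pop 40, enqueue [46], visited so far: [4, 23, 20, 30, 18, 40]
  queue [8, 46] -> pop 8, enqueue [none], visited so far: [4, 23, 20, 30, 18, 40, 8]
  queue [46] -> pop 46, enqueue [43], visited so far: [4, 23, 20, 30, 18, 40, 8, 46]
  queue [43] -> pop 43, enqueue [none], visited so far: [4, 23, 20, 30, 18, 40, 8, 46, 43]
Result: [4, 23, 20, 30, 18, 40, 8, 46, 43]


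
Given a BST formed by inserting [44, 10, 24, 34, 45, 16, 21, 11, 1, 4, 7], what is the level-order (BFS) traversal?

Tree insertion order: [44, 10, 24, 34, 45, 16, 21, 11, 1, 4, 7]
Tree (level-order array): [44, 10, 45, 1, 24, None, None, None, 4, 16, 34, None, 7, 11, 21]
BFS from the root, enqueuing left then right child of each popped node:
  queue [44] -> pop 44, enqueue [10, 45], visited so far: [44]
  queue [10, 45] -> pop 10, enqueue [1, 24], visited so far: [44, 10]
  queue [45, 1, 24] -> pop 45, enqueue [none], visited so far: [44, 10, 45]
  queue [1, 24] -> pop 1, enqueue [4], visited so far: [44, 10, 45, 1]
  queue [24, 4] -> pop 24, enqueue [16, 34], visited so far: [44, 10, 45, 1, 24]
  queue [4, 16, 34] -> pop 4, enqueue [7], visited so far: [44, 10, 45, 1, 24, 4]
  queue [16, 34, 7] -> pop 16, enqueue [11, 21], visited so far: [44, 10, 45, 1, 24, 4, 16]
  queue [34, 7, 11, 21] -> pop 34, enqueue [none], visited so far: [44, 10, 45, 1, 24, 4, 16, 34]
  queue [7, 11, 21] -> pop 7, enqueue [none], visited so far: [44, 10, 45, 1, 24, 4, 16, 34, 7]
  queue [11, 21] -> pop 11, enqueue [none], visited so far: [44, 10, 45, 1, 24, 4, 16, 34, 7, 11]
  queue [21] -> pop 21, enqueue [none], visited so far: [44, 10, 45, 1, 24, 4, 16, 34, 7, 11, 21]
Result: [44, 10, 45, 1, 24, 4, 16, 34, 7, 11, 21]


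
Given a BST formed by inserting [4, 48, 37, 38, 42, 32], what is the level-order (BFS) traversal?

Tree insertion order: [4, 48, 37, 38, 42, 32]
Tree (level-order array): [4, None, 48, 37, None, 32, 38, None, None, None, 42]
BFS from the root, enqueuing left then right child of each popped node:
  queue [4] -> pop 4, enqueue [48], visited so far: [4]
  queue [48] -> pop 48, enqueue [37], visited so far: [4, 48]
  queue [37] -> pop 37, enqueue [32, 38], visited so far: [4, 48, 37]
  queue [32, 38] -> pop 32, enqueue [none], visited so far: [4, 48, 37, 32]
  queue [38] -> pop 38, enqueue [42], visited so far: [4, 48, 37, 32, 38]
  queue [42] -> pop 42, enqueue [none], visited so far: [4, 48, 37, 32, 38, 42]
Result: [4, 48, 37, 32, 38, 42]


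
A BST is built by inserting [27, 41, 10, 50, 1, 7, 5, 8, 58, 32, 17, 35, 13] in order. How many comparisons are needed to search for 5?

Search path for 5: 27 -> 10 -> 1 -> 7 -> 5
Found: True
Comparisons: 5


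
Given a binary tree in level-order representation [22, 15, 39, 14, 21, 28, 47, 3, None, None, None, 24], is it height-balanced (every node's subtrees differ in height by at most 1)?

Tree (level-order array): [22, 15, 39, 14, 21, 28, 47, 3, None, None, None, 24]
Definition: a tree is height-balanced if, at every node, |h(left) - h(right)| <= 1 (empty subtree has height -1).
Bottom-up per-node check:
  node 3: h_left=-1, h_right=-1, diff=0 [OK], height=0
  node 14: h_left=0, h_right=-1, diff=1 [OK], height=1
  node 21: h_left=-1, h_right=-1, diff=0 [OK], height=0
  node 15: h_left=1, h_right=0, diff=1 [OK], height=2
  node 24: h_left=-1, h_right=-1, diff=0 [OK], height=0
  node 28: h_left=0, h_right=-1, diff=1 [OK], height=1
  node 47: h_left=-1, h_right=-1, diff=0 [OK], height=0
  node 39: h_left=1, h_right=0, diff=1 [OK], height=2
  node 22: h_left=2, h_right=2, diff=0 [OK], height=3
All nodes satisfy the balance condition.
Result: Balanced


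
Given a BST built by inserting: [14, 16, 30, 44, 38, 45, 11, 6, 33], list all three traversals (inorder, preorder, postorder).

Tree insertion order: [14, 16, 30, 44, 38, 45, 11, 6, 33]
Tree (level-order array): [14, 11, 16, 6, None, None, 30, None, None, None, 44, 38, 45, 33]
Inorder (L, root, R): [6, 11, 14, 16, 30, 33, 38, 44, 45]
Preorder (root, L, R): [14, 11, 6, 16, 30, 44, 38, 33, 45]
Postorder (L, R, root): [6, 11, 33, 38, 45, 44, 30, 16, 14]


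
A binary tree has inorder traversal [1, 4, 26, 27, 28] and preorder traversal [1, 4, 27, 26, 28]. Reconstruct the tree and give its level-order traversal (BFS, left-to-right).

Inorder:  [1, 4, 26, 27, 28]
Preorder: [1, 4, 27, 26, 28]
Algorithm: preorder visits root first, so consume preorder in order;
for each root, split the current inorder slice at that value into
left-subtree inorder and right-subtree inorder, then recurse.
Recursive splits:
  root=1; inorder splits into left=[], right=[4, 26, 27, 28]
  root=4; inorder splits into left=[], right=[26, 27, 28]
  root=27; inorder splits into left=[26], right=[28]
  root=26; inorder splits into left=[], right=[]
  root=28; inorder splits into left=[], right=[]
Reconstructed level-order: [1, 4, 27, 26, 28]


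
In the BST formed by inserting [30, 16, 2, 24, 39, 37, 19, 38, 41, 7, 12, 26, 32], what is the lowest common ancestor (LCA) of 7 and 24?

Tree insertion order: [30, 16, 2, 24, 39, 37, 19, 38, 41, 7, 12, 26, 32]
Tree (level-order array): [30, 16, 39, 2, 24, 37, 41, None, 7, 19, 26, 32, 38, None, None, None, 12]
In a BST, the LCA of p=7, q=24 is the first node v on the
root-to-leaf path with p <= v <= q (go left if both < v, right if both > v).
Walk from root:
  at 30: both 7 and 24 < 30, go left
  at 16: 7 <= 16 <= 24, this is the LCA
LCA = 16


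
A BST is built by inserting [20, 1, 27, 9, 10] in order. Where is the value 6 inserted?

Starting tree (level order): [20, 1, 27, None, 9, None, None, None, 10]
Insertion path: 20 -> 1 -> 9
Result: insert 6 as left child of 9
Final tree (level order): [20, 1, 27, None, 9, None, None, 6, 10]


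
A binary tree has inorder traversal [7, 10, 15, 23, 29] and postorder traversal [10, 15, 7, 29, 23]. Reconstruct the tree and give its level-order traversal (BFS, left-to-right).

Inorder:   [7, 10, 15, 23, 29]
Postorder: [10, 15, 7, 29, 23]
Algorithm: postorder visits root last, so walk postorder right-to-left;
each value is the root of the current inorder slice — split it at that
value, recurse on the right subtree first, then the left.
Recursive splits:
  root=23; inorder splits into left=[7, 10, 15], right=[29]
  root=29; inorder splits into left=[], right=[]
  root=7; inorder splits into left=[], right=[10, 15]
  root=15; inorder splits into left=[10], right=[]
  root=10; inorder splits into left=[], right=[]
Reconstructed level-order: [23, 7, 29, 15, 10]


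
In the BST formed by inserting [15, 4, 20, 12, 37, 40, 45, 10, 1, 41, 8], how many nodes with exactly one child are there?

Tree built from: [15, 4, 20, 12, 37, 40, 45, 10, 1, 41, 8]
Tree (level-order array): [15, 4, 20, 1, 12, None, 37, None, None, 10, None, None, 40, 8, None, None, 45, None, None, 41]
Rule: These are nodes with exactly 1 non-null child.
Per-node child counts:
  node 15: 2 child(ren)
  node 4: 2 child(ren)
  node 1: 0 child(ren)
  node 12: 1 child(ren)
  node 10: 1 child(ren)
  node 8: 0 child(ren)
  node 20: 1 child(ren)
  node 37: 1 child(ren)
  node 40: 1 child(ren)
  node 45: 1 child(ren)
  node 41: 0 child(ren)
Matching nodes: [12, 10, 20, 37, 40, 45]
Count of nodes with exactly one child: 6


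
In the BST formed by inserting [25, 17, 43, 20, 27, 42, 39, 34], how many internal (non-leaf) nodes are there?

Tree built from: [25, 17, 43, 20, 27, 42, 39, 34]
Tree (level-order array): [25, 17, 43, None, 20, 27, None, None, None, None, 42, 39, None, 34]
Rule: An internal node has at least one child.
Per-node child counts:
  node 25: 2 child(ren)
  node 17: 1 child(ren)
  node 20: 0 child(ren)
  node 43: 1 child(ren)
  node 27: 1 child(ren)
  node 42: 1 child(ren)
  node 39: 1 child(ren)
  node 34: 0 child(ren)
Matching nodes: [25, 17, 43, 27, 42, 39]
Count of internal (non-leaf) nodes: 6


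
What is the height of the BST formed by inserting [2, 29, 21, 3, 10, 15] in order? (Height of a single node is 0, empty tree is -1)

Insertion order: [2, 29, 21, 3, 10, 15]
Tree (level-order array): [2, None, 29, 21, None, 3, None, None, 10, None, 15]
Compute height bottom-up (empty subtree = -1):
  height(15) = 1 + max(-1, -1) = 0
  height(10) = 1 + max(-1, 0) = 1
  height(3) = 1 + max(-1, 1) = 2
  height(21) = 1 + max(2, -1) = 3
  height(29) = 1 + max(3, -1) = 4
  height(2) = 1 + max(-1, 4) = 5
Height = 5


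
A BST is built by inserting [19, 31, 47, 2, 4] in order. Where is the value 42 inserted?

Starting tree (level order): [19, 2, 31, None, 4, None, 47]
Insertion path: 19 -> 31 -> 47
Result: insert 42 as left child of 47
Final tree (level order): [19, 2, 31, None, 4, None, 47, None, None, 42]


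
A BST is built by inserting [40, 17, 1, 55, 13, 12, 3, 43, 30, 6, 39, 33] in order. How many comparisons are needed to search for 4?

Search path for 4: 40 -> 17 -> 1 -> 13 -> 12 -> 3 -> 6
Found: False
Comparisons: 7


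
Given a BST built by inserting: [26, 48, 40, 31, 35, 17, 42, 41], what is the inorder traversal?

Tree insertion order: [26, 48, 40, 31, 35, 17, 42, 41]
Tree (level-order array): [26, 17, 48, None, None, 40, None, 31, 42, None, 35, 41]
Inorder traversal: [17, 26, 31, 35, 40, 41, 42, 48]


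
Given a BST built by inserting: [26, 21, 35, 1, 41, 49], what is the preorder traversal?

Tree insertion order: [26, 21, 35, 1, 41, 49]
Tree (level-order array): [26, 21, 35, 1, None, None, 41, None, None, None, 49]
Preorder traversal: [26, 21, 1, 35, 41, 49]


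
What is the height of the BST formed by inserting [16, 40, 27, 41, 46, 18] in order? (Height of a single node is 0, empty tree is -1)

Insertion order: [16, 40, 27, 41, 46, 18]
Tree (level-order array): [16, None, 40, 27, 41, 18, None, None, 46]
Compute height bottom-up (empty subtree = -1):
  height(18) = 1 + max(-1, -1) = 0
  height(27) = 1 + max(0, -1) = 1
  height(46) = 1 + max(-1, -1) = 0
  height(41) = 1 + max(-1, 0) = 1
  height(40) = 1 + max(1, 1) = 2
  height(16) = 1 + max(-1, 2) = 3
Height = 3


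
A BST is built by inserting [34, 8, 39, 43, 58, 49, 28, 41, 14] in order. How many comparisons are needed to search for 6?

Search path for 6: 34 -> 8
Found: False
Comparisons: 2


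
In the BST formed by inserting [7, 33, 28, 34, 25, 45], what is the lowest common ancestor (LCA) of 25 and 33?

Tree insertion order: [7, 33, 28, 34, 25, 45]
Tree (level-order array): [7, None, 33, 28, 34, 25, None, None, 45]
In a BST, the LCA of p=25, q=33 is the first node v on the
root-to-leaf path with p <= v <= q (go left if both < v, right if both > v).
Walk from root:
  at 7: both 25 and 33 > 7, go right
  at 33: 25 <= 33 <= 33, this is the LCA
LCA = 33


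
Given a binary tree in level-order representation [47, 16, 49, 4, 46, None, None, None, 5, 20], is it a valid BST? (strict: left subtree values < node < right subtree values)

Level-order array: [47, 16, 49, 4, 46, None, None, None, 5, 20]
Validate using subtree bounds (lo, hi): at each node, require lo < value < hi,
then recurse left with hi=value and right with lo=value.
Preorder trace (stopping at first violation):
  at node 47 with bounds (-inf, +inf): OK
  at node 16 with bounds (-inf, 47): OK
  at node 4 with bounds (-inf, 16): OK
  at node 5 with bounds (4, 16): OK
  at node 46 with bounds (16, 47): OK
  at node 20 with bounds (16, 46): OK
  at node 49 with bounds (47, +inf): OK
No violation found at any node.
Result: Valid BST


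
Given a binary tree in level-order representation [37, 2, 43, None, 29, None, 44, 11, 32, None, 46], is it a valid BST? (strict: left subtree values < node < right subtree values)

Level-order array: [37, 2, 43, None, 29, None, 44, 11, 32, None, 46]
Validate using subtree bounds (lo, hi): at each node, require lo < value < hi,
then recurse left with hi=value and right with lo=value.
Preorder trace (stopping at first violation):
  at node 37 with bounds (-inf, +inf): OK
  at node 2 with bounds (-inf, 37): OK
  at node 29 with bounds (2, 37): OK
  at node 11 with bounds (2, 29): OK
  at node 32 with bounds (29, 37): OK
  at node 43 with bounds (37, +inf): OK
  at node 44 with bounds (43, +inf): OK
  at node 46 with bounds (44, +inf): OK
No violation found at any node.
Result: Valid BST


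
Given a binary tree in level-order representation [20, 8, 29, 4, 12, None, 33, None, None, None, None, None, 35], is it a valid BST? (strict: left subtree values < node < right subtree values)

Level-order array: [20, 8, 29, 4, 12, None, 33, None, None, None, None, None, 35]
Validate using subtree bounds (lo, hi): at each node, require lo < value < hi,
then recurse left with hi=value and right with lo=value.
Preorder trace (stopping at first violation):
  at node 20 with bounds (-inf, +inf): OK
  at node 8 with bounds (-inf, 20): OK
  at node 4 with bounds (-inf, 8): OK
  at node 12 with bounds (8, 20): OK
  at node 29 with bounds (20, +inf): OK
  at node 33 with bounds (29, +inf): OK
  at node 35 with bounds (33, +inf): OK
No violation found at any node.
Result: Valid BST


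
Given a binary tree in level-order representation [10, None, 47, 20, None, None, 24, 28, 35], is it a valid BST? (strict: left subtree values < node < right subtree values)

Level-order array: [10, None, 47, 20, None, None, 24, 28, 35]
Validate using subtree bounds (lo, hi): at each node, require lo < value < hi,
then recurse left with hi=value and right with lo=value.
Preorder trace (stopping at first violation):
  at node 10 with bounds (-inf, +inf): OK
  at node 47 with bounds (10, +inf): OK
  at node 20 with bounds (10, 47): OK
  at node 24 with bounds (20, 47): OK
  at node 28 with bounds (20, 24): VIOLATION
Node 28 violates its bound: not (20 < 28 < 24).
Result: Not a valid BST


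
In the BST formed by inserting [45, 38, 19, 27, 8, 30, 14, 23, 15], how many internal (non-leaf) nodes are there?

Tree built from: [45, 38, 19, 27, 8, 30, 14, 23, 15]
Tree (level-order array): [45, 38, None, 19, None, 8, 27, None, 14, 23, 30, None, 15]
Rule: An internal node has at least one child.
Per-node child counts:
  node 45: 1 child(ren)
  node 38: 1 child(ren)
  node 19: 2 child(ren)
  node 8: 1 child(ren)
  node 14: 1 child(ren)
  node 15: 0 child(ren)
  node 27: 2 child(ren)
  node 23: 0 child(ren)
  node 30: 0 child(ren)
Matching nodes: [45, 38, 19, 8, 14, 27]
Count of internal (non-leaf) nodes: 6


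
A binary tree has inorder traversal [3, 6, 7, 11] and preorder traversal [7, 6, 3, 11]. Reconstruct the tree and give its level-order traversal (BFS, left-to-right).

Inorder:  [3, 6, 7, 11]
Preorder: [7, 6, 3, 11]
Algorithm: preorder visits root first, so consume preorder in order;
for each root, split the current inorder slice at that value into
left-subtree inorder and right-subtree inorder, then recurse.
Recursive splits:
  root=7; inorder splits into left=[3, 6], right=[11]
  root=6; inorder splits into left=[3], right=[]
  root=3; inorder splits into left=[], right=[]
  root=11; inorder splits into left=[], right=[]
Reconstructed level-order: [7, 6, 11, 3]


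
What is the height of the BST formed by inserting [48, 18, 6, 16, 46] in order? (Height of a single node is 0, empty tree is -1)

Insertion order: [48, 18, 6, 16, 46]
Tree (level-order array): [48, 18, None, 6, 46, None, 16]
Compute height bottom-up (empty subtree = -1):
  height(16) = 1 + max(-1, -1) = 0
  height(6) = 1 + max(-1, 0) = 1
  height(46) = 1 + max(-1, -1) = 0
  height(18) = 1 + max(1, 0) = 2
  height(48) = 1 + max(2, -1) = 3
Height = 3


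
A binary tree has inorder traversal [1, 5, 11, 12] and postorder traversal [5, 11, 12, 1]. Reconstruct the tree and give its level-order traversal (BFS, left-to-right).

Inorder:   [1, 5, 11, 12]
Postorder: [5, 11, 12, 1]
Algorithm: postorder visits root last, so walk postorder right-to-left;
each value is the root of the current inorder slice — split it at that
value, recurse on the right subtree first, then the left.
Recursive splits:
  root=1; inorder splits into left=[], right=[5, 11, 12]
  root=12; inorder splits into left=[5, 11], right=[]
  root=11; inorder splits into left=[5], right=[]
  root=5; inorder splits into left=[], right=[]
Reconstructed level-order: [1, 12, 11, 5]


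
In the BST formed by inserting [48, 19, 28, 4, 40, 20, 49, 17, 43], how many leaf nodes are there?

Tree built from: [48, 19, 28, 4, 40, 20, 49, 17, 43]
Tree (level-order array): [48, 19, 49, 4, 28, None, None, None, 17, 20, 40, None, None, None, None, None, 43]
Rule: A leaf has 0 children.
Per-node child counts:
  node 48: 2 child(ren)
  node 19: 2 child(ren)
  node 4: 1 child(ren)
  node 17: 0 child(ren)
  node 28: 2 child(ren)
  node 20: 0 child(ren)
  node 40: 1 child(ren)
  node 43: 0 child(ren)
  node 49: 0 child(ren)
Matching nodes: [17, 20, 43, 49]
Count of leaf nodes: 4


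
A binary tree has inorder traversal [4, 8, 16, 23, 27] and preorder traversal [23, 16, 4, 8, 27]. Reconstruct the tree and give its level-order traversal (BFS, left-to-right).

Inorder:  [4, 8, 16, 23, 27]
Preorder: [23, 16, 4, 8, 27]
Algorithm: preorder visits root first, so consume preorder in order;
for each root, split the current inorder slice at that value into
left-subtree inorder and right-subtree inorder, then recurse.
Recursive splits:
  root=23; inorder splits into left=[4, 8, 16], right=[27]
  root=16; inorder splits into left=[4, 8], right=[]
  root=4; inorder splits into left=[], right=[8]
  root=8; inorder splits into left=[], right=[]
  root=27; inorder splits into left=[], right=[]
Reconstructed level-order: [23, 16, 27, 4, 8]


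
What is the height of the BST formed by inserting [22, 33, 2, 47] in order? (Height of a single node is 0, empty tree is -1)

Insertion order: [22, 33, 2, 47]
Tree (level-order array): [22, 2, 33, None, None, None, 47]
Compute height bottom-up (empty subtree = -1):
  height(2) = 1 + max(-1, -1) = 0
  height(47) = 1 + max(-1, -1) = 0
  height(33) = 1 + max(-1, 0) = 1
  height(22) = 1 + max(0, 1) = 2
Height = 2


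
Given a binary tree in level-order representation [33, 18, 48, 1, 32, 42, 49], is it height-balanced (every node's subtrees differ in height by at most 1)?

Tree (level-order array): [33, 18, 48, 1, 32, 42, 49]
Definition: a tree is height-balanced if, at every node, |h(left) - h(right)| <= 1 (empty subtree has height -1).
Bottom-up per-node check:
  node 1: h_left=-1, h_right=-1, diff=0 [OK], height=0
  node 32: h_left=-1, h_right=-1, diff=0 [OK], height=0
  node 18: h_left=0, h_right=0, diff=0 [OK], height=1
  node 42: h_left=-1, h_right=-1, diff=0 [OK], height=0
  node 49: h_left=-1, h_right=-1, diff=0 [OK], height=0
  node 48: h_left=0, h_right=0, diff=0 [OK], height=1
  node 33: h_left=1, h_right=1, diff=0 [OK], height=2
All nodes satisfy the balance condition.
Result: Balanced


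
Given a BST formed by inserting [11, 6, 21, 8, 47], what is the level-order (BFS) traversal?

Tree insertion order: [11, 6, 21, 8, 47]
Tree (level-order array): [11, 6, 21, None, 8, None, 47]
BFS from the root, enqueuing left then right child of each popped node:
  queue [11] -> pop 11, enqueue [6, 21], visited so far: [11]
  queue [6, 21] -> pop 6, enqueue [8], visited so far: [11, 6]
  queue [21, 8] -> pop 21, enqueue [47], visited so far: [11, 6, 21]
  queue [8, 47] -> pop 8, enqueue [none], visited so far: [11, 6, 21, 8]
  queue [47] -> pop 47, enqueue [none], visited so far: [11, 6, 21, 8, 47]
Result: [11, 6, 21, 8, 47]


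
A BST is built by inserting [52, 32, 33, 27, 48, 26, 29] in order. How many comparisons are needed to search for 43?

Search path for 43: 52 -> 32 -> 33 -> 48
Found: False
Comparisons: 4


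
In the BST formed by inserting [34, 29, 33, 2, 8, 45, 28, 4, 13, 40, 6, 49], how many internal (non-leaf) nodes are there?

Tree built from: [34, 29, 33, 2, 8, 45, 28, 4, 13, 40, 6, 49]
Tree (level-order array): [34, 29, 45, 2, 33, 40, 49, None, 8, None, None, None, None, None, None, 4, 28, None, 6, 13]
Rule: An internal node has at least one child.
Per-node child counts:
  node 34: 2 child(ren)
  node 29: 2 child(ren)
  node 2: 1 child(ren)
  node 8: 2 child(ren)
  node 4: 1 child(ren)
  node 6: 0 child(ren)
  node 28: 1 child(ren)
  node 13: 0 child(ren)
  node 33: 0 child(ren)
  node 45: 2 child(ren)
  node 40: 0 child(ren)
  node 49: 0 child(ren)
Matching nodes: [34, 29, 2, 8, 4, 28, 45]
Count of internal (non-leaf) nodes: 7
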